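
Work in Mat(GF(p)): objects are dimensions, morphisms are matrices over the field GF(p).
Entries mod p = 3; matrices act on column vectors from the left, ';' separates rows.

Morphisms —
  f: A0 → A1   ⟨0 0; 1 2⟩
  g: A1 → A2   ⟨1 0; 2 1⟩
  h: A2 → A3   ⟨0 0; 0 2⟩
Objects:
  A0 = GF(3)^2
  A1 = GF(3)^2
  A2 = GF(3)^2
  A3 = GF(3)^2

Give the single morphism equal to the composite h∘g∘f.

  e0=(1,0) f→(0,1) g→(0,1) h→(0,2)
  e1=(0,1) f→(0,2) g→(0,2) h→(0,1)
⟦path⟧: ⟨0 0; 2 1⟩

Answer: ⟨0 0; 2 1⟩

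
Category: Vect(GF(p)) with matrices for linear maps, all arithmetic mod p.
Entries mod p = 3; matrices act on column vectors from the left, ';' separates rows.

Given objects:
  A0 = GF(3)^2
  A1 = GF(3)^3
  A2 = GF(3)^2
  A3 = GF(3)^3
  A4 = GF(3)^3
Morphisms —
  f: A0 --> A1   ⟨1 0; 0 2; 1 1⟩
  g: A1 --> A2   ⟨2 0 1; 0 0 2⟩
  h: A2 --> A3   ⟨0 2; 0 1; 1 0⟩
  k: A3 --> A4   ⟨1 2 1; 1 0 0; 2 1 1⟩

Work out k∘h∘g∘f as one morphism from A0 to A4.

Answer: ⟨2 0; 1 1; 1 2⟩

Derivation:
  e0=⟨1,0⟩ f-->⟨1,0,1⟩ g-->⟨0,2⟩ h-->⟨1,2,0⟩ k-->⟨2,1,1⟩
  e1=⟨0,1⟩ f-->⟨0,2,1⟩ g-->⟨1,2⟩ h-->⟨1,2,1⟩ k-->⟨0,1,2⟩
result: ⟨2 0; 1 1; 1 2⟩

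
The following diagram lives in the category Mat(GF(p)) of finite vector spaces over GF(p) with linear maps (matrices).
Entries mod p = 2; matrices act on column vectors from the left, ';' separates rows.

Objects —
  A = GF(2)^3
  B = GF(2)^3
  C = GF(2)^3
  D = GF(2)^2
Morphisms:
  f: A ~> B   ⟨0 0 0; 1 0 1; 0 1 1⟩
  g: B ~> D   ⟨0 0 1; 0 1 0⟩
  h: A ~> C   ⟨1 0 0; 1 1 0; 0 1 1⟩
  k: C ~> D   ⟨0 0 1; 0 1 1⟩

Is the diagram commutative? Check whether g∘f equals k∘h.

Answer: COMMUTES

Derivation:
Along f;g (path 1):
  e0=[1,0,0] f~>[0,1,0] g~>[0,1]
  e1=[0,1,0] f~>[0,0,1] g~>[1,0]
  e2=[0,0,1] f~>[0,1,1] g~>[1,1]
  ⟦path⟧₁ = ⟨0 1 1; 1 0 1⟩
Along h;k (path 2):
  e0=[1,0,0] h~>[1,1,0] k~>[0,1]
  e1=[0,1,0] h~>[0,1,1] k~>[1,0]
  e2=[0,0,1] h~>[0,0,1] k~>[1,1]
  ⟦path⟧₂ = ⟨0 1 1; 1 0 1⟩
Equal? equal; square commutes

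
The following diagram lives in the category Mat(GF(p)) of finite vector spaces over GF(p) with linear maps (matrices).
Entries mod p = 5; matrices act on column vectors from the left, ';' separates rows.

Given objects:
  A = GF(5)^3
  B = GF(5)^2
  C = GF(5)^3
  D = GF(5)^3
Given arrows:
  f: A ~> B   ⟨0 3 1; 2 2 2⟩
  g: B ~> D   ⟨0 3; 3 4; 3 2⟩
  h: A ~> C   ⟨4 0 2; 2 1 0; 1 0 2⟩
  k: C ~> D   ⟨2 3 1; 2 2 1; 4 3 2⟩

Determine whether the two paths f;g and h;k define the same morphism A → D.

Along f;g (path 1):
  e0=(1,0,0) f~>(0,2) g~>(1,3,4)
  e1=(0,1,0) f~>(3,2) g~>(1,2,3)
  e2=(0,0,1) f~>(1,2) g~>(1,1,2)
  result₁ = ⟨1 1 1; 3 2 1; 4 3 2⟩
Along h;k (path 2):
  e0=(1,0,0) h~>(4,2,1) k~>(0,3,4)
  e1=(0,1,0) h~>(0,1,0) k~>(3,2,3)
  e2=(0,0,1) h~>(2,0,2) k~>(1,1,2)
  result₂ = ⟨0 3 1; 3 2 1; 4 3 2⟩
Equal? distinct morphisms ✗

Answer: DOES NOT COMMUTE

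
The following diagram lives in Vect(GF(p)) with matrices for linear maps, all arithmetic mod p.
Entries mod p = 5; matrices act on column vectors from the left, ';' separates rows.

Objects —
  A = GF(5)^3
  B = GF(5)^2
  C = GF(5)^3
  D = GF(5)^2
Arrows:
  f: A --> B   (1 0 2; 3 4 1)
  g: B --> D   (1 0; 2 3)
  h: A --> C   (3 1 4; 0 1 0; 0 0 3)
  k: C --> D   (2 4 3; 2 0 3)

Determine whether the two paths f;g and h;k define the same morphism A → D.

1) trace f;g:
  e0=⟨1,0,0⟩ f-->⟨1,3⟩ g-->⟨1,1⟩
  e1=⟨0,1,0⟩ f-->⟨0,4⟩ g-->⟨0,2⟩
  e2=⟨0,0,1⟩ f-->⟨2,1⟩ g-->⟨2,2⟩
  composite₁ = (1 0 2; 1 2 2)
2) trace h;k:
  e0=⟨1,0,0⟩ h-->⟨3,0,0⟩ k-->⟨1,1⟩
  e1=⟨0,1,0⟩ h-->⟨1,1,0⟩ k-->⟨1,2⟩
  e2=⟨0,0,1⟩ h-->⟨4,0,3⟩ k-->⟨2,2⟩
  composite₂ = (1 1 2; 1 2 2)
Equal? differ; not commutative

Answer: DOES NOT COMMUTE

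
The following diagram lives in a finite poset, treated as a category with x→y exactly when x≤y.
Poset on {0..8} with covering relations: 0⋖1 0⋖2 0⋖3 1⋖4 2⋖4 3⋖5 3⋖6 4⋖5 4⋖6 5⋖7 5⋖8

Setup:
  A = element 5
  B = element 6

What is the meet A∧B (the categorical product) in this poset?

Answer: NO MEET EXISTS

Trace:
Common predecessors of 5,6: {0,1,2,3,4}
  maximal lower bounds 3 and 4 are incomparable: neither 3≤4 nor 4≤3
→ no greatest lower bound exists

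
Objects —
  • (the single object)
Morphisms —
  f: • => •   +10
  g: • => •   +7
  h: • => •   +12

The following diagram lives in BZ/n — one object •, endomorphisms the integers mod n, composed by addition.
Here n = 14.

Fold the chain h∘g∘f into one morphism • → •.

  0 +10≡10 +7≡3 +12≡1  (mod 14)
⟦path⟧: +1

Answer: +1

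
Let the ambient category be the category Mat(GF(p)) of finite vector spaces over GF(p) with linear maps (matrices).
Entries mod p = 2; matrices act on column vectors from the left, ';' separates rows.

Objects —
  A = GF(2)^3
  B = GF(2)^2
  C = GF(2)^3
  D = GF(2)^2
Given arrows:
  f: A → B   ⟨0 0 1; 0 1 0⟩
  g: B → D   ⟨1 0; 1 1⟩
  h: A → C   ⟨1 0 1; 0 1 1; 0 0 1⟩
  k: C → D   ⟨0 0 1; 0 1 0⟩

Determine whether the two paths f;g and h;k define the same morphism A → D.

Answer: COMMUTES

Derivation:
1) trace f;g:
  e0=(1,0,0) f→(0,0) g→(0,0)
  e1=(0,1,0) f→(0,1) g→(0,1)
  e2=(0,0,1) f→(1,0) g→(1,1)
  composite₁ = ⟨0 0 1; 0 1 1⟩
2) trace h;k:
  e0=(1,0,0) h→(1,0,0) k→(0,0)
  e1=(0,1,0) h→(0,1,0) k→(0,1)
  e2=(0,0,1) h→(1,1,1) k→(1,1)
  composite₂ = ⟨0 0 1; 0 1 1⟩
Equal? same morphism ✓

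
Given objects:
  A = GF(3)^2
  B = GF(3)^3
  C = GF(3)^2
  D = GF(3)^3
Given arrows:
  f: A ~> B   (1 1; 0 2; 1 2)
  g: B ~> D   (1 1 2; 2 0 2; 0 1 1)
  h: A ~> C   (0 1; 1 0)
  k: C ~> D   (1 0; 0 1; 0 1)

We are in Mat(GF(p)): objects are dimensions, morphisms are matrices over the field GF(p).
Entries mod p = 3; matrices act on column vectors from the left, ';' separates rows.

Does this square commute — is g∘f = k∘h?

Answer: DOES NOT COMMUTE

Trace:
Path 1 = f;g:
  e0=[1,0] f~>[1,0,1] g~>[0,1,1]
  e1=[0,1] f~>[1,2,2] g~>[1,0,1]
  composite₁ = (0 1; 1 0; 1 1)
Path 2 = h;k:
  e0=[1,0] h~>[0,1] k~>[0,1,1]
  e1=[0,1] h~>[1,0] k~>[1,0,0]
  composite₂ = (0 1; 1 0; 1 0)
Equal? NO — does not commute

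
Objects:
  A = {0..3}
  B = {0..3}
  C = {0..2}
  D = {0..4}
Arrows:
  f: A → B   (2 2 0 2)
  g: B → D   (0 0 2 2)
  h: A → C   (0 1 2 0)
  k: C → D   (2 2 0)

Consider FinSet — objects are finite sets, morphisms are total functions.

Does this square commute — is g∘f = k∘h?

Path 1 = f;g:
  0 f→2 g→2
  1 f→2 g→2
  2 f→0 g→0
  3 f→2 g→2
  result₁ = (2 2 0 2)
Path 2 = h;k:
  0 h→0 k→2
  1 h→1 k→2
  2 h→2 k→0
  3 h→0 k→2
  result₂ = (2 2 0 2)
Equal? equal; square commutes

Answer: COMMUTES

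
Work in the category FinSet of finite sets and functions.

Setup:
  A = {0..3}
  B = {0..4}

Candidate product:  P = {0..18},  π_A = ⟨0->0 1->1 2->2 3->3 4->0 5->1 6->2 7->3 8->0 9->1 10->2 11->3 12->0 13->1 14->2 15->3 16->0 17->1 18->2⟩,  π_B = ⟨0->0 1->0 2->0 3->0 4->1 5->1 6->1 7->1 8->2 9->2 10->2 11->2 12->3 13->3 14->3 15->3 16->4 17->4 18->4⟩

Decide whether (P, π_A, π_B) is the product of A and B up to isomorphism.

|A|·|B| = 4·5 = 20;  |P| = 19
  → cardinalities differ; no bijection possible.

Answer: NOT A VALID PRODUCT — |P|=19 ≠ |A|·|B|=20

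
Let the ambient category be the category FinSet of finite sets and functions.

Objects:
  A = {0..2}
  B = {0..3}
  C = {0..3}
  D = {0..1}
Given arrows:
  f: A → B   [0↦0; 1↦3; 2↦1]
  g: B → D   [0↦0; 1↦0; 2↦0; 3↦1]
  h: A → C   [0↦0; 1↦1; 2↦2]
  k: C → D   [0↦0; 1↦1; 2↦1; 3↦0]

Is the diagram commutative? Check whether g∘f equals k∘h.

Answer: DOES NOT COMMUTE

Work:
1) trace f;g:
  0 f→0 g→0
  1 f→3 g→1
  2 f→1 g→0
  composite₁ = [0↦0; 1↦1; 2↦0]
2) trace h;k:
  0 h→0 k→0
  1 h→1 k→1
  2 h→2 k→1
  composite₂ = [0↦0; 1↦1; 2↦1]
Equal? differ; not commutative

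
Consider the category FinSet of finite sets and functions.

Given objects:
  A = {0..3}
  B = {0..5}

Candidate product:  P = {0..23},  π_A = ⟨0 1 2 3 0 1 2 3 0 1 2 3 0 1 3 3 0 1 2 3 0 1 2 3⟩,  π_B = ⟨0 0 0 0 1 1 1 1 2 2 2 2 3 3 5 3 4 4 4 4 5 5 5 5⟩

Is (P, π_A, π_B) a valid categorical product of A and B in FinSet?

Answer: NOT A VALID PRODUCT — duplicate pair at indices 23,14

Derivation:
|A|·|B| = 4·6 = 24;  |P| = 24
Check the pairing map k ↦ (π_A(k), π_B(k)):
  0 -> (0,0)
  1 -> (1,0)
  2 -> (2,0)
  3 -> (3,0)
  4 -> (0,1)
  5 -> (1,1)
  6 -> (2,1)
  7 -> (3,1)
  8 -> (0,2)
  9 -> (1,2)
  10 -> (2,2)
  11 -> (3,2)
  12 -> (0,3)
  13 -> (1,3)
  14 -> (3,5)
  15 -> (3,3)
  16 -> (0,4)
  17 -> (1,4)
  18 -> (2,4)
  19 -> (3,4)
  20 -> (0,5)
  21 -> (1,5)
  22 -> (2,5)
  23 -> (3,5)  ✗ repeats pair of k=14
distinct pairs in image: 23 / 24 needed
  → (3,5) hit at k=14 and k=23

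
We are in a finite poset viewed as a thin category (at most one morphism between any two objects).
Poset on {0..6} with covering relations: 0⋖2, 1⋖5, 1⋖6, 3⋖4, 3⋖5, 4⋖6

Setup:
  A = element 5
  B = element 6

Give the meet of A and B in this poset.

Answer: NO MEET EXISTS

Derivation:
{x : x⊑A ∧ x⊑B} = {1,3}  (A=5, B=6)
  maximal lower bounds 1 and 3 are incomparable: neither 1⊑3 nor 3⊑1
→ no greatest lower bound exists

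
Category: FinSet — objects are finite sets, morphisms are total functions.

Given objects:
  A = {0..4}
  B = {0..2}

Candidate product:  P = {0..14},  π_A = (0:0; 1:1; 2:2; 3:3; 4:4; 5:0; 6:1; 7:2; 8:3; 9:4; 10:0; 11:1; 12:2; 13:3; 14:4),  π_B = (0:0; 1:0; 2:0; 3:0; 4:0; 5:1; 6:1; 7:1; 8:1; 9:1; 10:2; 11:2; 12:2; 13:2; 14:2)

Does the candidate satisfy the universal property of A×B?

Answer: VALID PRODUCT

Work:
|A|·|B| = 5·3 = 15;  |P| = 15
Check the pairing map k ↦ (π_A(k), π_B(k)):
  0 : (0,0)
  1 : (1,0)
  2 : (2,0)
  3 : (3,0)
  4 : (4,0)
  5 : (0,1)
  6 : (1,1)
  7 : (2,1)
  8 : (3,1)
  9 : (4,1)
  10 : (0,2)
  11 : (1,2)
  12 : (2,2)
  13 : (3,2)
  14 : (4,2)
distinct pairs in image: 15 / 15 needed
  → bijection onto A×B; projections well-typed.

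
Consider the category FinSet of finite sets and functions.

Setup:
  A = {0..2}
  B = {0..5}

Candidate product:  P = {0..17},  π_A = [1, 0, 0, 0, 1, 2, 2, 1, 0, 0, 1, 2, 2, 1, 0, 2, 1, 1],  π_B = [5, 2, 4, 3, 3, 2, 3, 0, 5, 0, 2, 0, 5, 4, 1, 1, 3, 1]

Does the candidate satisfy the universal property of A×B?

|A|·|B| = 3·6 = 18;  |P| = 18
Check the pairing map k ↦ (π_A(k), π_B(k)):
  0 -> (1,5)
  1 -> (0,2)
  2 -> (0,4)
  3 -> (0,3)
  4 -> (1,3)
  5 -> (2,2)
  6 -> (2,3)
  7 -> (1,0)
  8 -> (0,5)
  9 -> (0,0)
  10 -> (1,2)
  11 -> (2,0)
  12 -> (2,5)
  13 -> (1,4)
  14 -> (0,1)
  15 -> (2,1)
  16 -> (1,3)  ✗ repeats pair of k=4
  17 -> (1,1)
distinct pairs in image: 17 / 18 needed
  → (1,3) hit at k=4 and k=16

Answer: NOT A VALID PRODUCT — duplicate pair at indices 4,16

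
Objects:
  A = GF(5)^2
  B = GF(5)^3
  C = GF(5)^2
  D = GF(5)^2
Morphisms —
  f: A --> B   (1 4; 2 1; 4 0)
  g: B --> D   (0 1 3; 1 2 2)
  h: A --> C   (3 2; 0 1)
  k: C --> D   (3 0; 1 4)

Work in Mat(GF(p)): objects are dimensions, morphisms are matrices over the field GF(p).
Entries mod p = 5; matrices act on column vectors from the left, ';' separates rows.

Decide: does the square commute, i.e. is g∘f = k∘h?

Along f;g (path 1):
  e0=[1,0] f-->[1,2,4] g-->[4,3]
  e1=[0,1] f-->[4,1,0] g-->[1,1]
  result₁ = (4 1; 3 1)
Along h;k (path 2):
  e0=[1,0] h-->[3,0] k-->[4,3]
  e1=[0,1] h-->[2,1] k-->[1,1]
  result₂ = (4 1; 3 1)
Equal? YES — commutes

Answer: COMMUTES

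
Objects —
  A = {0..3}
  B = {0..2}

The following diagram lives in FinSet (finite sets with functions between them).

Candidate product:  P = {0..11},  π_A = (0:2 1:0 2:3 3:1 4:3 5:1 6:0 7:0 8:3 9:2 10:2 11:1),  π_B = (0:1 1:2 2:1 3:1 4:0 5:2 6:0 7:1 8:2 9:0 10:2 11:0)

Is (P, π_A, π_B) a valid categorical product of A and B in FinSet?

Answer: VALID PRODUCT

Derivation:
|A|·|B| = 4·3 = 12;  |P| = 12
Check the pairing map k ↦ (π_A(k), π_B(k)):
  0 : (2,1)
  1 : (0,2)
  2 : (3,1)
  3 : (1,1)
  4 : (3,0)
  5 : (1,2)
  6 : (0,0)
  7 : (0,1)
  8 : (3,2)
  9 : (2,0)
  10 : (2,2)
  11 : (1,0)
distinct pairs in image: 12 / 12 needed
  → bijection onto A×B; projections well-typed.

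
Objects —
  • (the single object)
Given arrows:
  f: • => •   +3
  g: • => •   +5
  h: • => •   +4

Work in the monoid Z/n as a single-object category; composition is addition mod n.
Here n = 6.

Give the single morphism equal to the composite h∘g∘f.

Answer: +0

Work:
  0 +3≡3 +5≡2 +4≡0  (mod 6)
composite: +0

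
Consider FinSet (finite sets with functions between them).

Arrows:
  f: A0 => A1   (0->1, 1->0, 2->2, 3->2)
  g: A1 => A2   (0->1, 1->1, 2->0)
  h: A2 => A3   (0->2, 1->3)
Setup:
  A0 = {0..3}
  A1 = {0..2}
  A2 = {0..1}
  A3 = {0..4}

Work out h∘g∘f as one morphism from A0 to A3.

Answer: (0->3, 1->3, 2->2, 3->2)

Trace:
  0 f=>1 g=>1 h=>3
  1 f=>0 g=>1 h=>3
  2 f=>2 g=>0 h=>2
  3 f=>2 g=>0 h=>2
⟦path⟧: (0->3, 1->3, 2->2, 3->2)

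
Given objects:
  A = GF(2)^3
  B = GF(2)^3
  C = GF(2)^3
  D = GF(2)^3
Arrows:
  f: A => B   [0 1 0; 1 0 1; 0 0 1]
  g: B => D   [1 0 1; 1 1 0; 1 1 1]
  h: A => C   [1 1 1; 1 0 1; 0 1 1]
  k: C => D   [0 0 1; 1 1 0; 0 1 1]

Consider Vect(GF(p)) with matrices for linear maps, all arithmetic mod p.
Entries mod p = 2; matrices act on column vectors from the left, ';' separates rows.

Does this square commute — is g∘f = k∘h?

Path 1 = f;g:
  e0=(1,0,0) f=>(0,1,0) g=>(0,1,1)
  e1=(0,1,0) f=>(1,0,0) g=>(1,1,1)
  e2=(0,0,1) f=>(0,1,1) g=>(1,1,0)
  result₁ = [0 1 1; 1 1 1; 1 1 0]
Path 2 = h;k:
  e0=(1,0,0) h=>(1,1,0) k=>(0,0,1)
  e1=(0,1,0) h=>(1,0,1) k=>(1,1,1)
  e2=(0,0,1) h=>(1,1,1) k=>(1,0,0)
  result₂ = [0 1 1; 0 1 0; 1 1 0]
Equal? NO — does not commute

Answer: DOES NOT COMMUTE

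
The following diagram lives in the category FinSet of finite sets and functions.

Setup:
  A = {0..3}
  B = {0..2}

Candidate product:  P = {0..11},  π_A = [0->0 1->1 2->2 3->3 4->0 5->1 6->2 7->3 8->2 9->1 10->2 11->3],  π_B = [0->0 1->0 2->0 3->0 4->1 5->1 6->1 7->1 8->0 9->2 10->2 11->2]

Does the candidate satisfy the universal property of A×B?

Answer: NOT A VALID PRODUCT — duplicate pair at indices 2,8

Work:
|A|·|B| = 4·3 = 12;  |P| = 12
Check the pairing map k ↦ (π_A(k), π_B(k)):
  0 -> (0,0)
  1 -> (1,0)
  2 -> (2,0)
  3 -> (3,0)
  4 -> (0,1)
  5 -> (1,1)
  6 -> (2,1)
  7 -> (3,1)
  8 -> (2,0)  ✗ repeats pair of k=2
  9 -> (1,2)
  10 -> (2,2)
  11 -> (3,2)
distinct pairs in image: 11 / 12 needed
  → (2,0) hit at k=2 and k=8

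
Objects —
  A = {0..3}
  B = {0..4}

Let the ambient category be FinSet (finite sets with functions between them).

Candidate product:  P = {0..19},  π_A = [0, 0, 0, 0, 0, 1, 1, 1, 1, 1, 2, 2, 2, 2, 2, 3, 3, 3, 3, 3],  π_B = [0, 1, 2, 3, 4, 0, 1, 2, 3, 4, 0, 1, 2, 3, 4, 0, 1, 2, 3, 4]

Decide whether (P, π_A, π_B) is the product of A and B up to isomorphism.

Answer: VALID PRODUCT

Derivation:
|A|·|B| = 4·5 = 20;  |P| = 20
Check the pairing map k ↦ (π_A(k), π_B(k)):
  0 : (0,0)
  1 : (0,1)
  2 : (0,2)
  3 : (0,3)
  4 : (0,4)
  5 : (1,0)
  6 : (1,1)
  7 : (1,2)
  8 : (1,3)
  9 : (1,4)
  10 : (2,0)
  11 : (2,1)
  12 : (2,2)
  13 : (2,3)
  14 : (2,4)
  15 : (3,0)
  16 : (3,1)
  17 : (3,2)
  18 : (3,3)
  19 : (3,4)
distinct pairs in image: 20 / 20 needed
  → bijection onto A×B; projections well-typed.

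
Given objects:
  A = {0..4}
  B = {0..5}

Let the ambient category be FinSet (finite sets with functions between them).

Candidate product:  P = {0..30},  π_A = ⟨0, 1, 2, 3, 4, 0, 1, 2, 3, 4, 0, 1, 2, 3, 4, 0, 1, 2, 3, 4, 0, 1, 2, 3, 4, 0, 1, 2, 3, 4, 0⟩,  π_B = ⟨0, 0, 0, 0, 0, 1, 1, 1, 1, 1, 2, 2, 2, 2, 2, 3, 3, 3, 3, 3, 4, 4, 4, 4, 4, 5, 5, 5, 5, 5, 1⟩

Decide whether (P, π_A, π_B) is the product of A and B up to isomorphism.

Answer: NOT A VALID PRODUCT — |P|=31 ≠ |A|·|B|=30

Derivation:
|A|·|B| = 5·6 = 30;  |P| = 31
  → cardinalities differ; no bijection possible.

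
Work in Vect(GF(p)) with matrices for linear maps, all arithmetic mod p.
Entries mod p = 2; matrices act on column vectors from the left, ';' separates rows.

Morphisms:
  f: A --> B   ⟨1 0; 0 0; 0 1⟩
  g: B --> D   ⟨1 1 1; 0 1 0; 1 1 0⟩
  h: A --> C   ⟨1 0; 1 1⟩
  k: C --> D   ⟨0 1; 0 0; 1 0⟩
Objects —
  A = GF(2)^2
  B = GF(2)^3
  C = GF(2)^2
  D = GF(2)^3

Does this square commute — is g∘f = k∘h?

Answer: COMMUTES

Trace:
1) trace f;g:
  e0=[1,0] f-->[1,0,0] g-->[1,0,1]
  e1=[0,1] f-->[0,0,1] g-->[1,0,0]
  ⟦path⟧₁ = ⟨1 1; 0 0; 1 0⟩
2) trace h;k:
  e0=[1,0] h-->[1,1] k-->[1,0,1]
  e1=[0,1] h-->[0,1] k-->[1,0,0]
  ⟦path⟧₂ = ⟨1 1; 0 0; 1 0⟩
Equal? YES — commutes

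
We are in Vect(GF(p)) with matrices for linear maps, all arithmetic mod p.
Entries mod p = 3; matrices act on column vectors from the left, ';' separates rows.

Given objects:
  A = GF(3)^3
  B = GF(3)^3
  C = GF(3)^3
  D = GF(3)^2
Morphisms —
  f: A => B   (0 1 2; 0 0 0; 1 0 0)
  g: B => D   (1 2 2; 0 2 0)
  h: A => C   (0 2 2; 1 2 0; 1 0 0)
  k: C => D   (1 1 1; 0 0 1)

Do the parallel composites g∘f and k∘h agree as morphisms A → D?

Along f;g (path 1):
  e0=⟨1,0,0⟩ f=>⟨0,0,1⟩ g=>⟨2,0⟩
  e1=⟨0,1,0⟩ f=>⟨1,0,0⟩ g=>⟨1,0⟩
  e2=⟨0,0,1⟩ f=>⟨2,0,0⟩ g=>⟨2,0⟩
  ⟦path⟧₁ = (2 1 2; 0 0 0)
Along h;k (path 2):
  e0=⟨1,0,0⟩ h=>⟨0,1,1⟩ k=>⟨2,1⟩
  e1=⟨0,1,0⟩ h=>⟨2,2,0⟩ k=>⟨1,0⟩
  e2=⟨0,0,1⟩ h=>⟨2,0,0⟩ k=>⟨2,0⟩
  ⟦path⟧₂ = (2 1 2; 1 0 0)
Equal? NO — does not commute

Answer: DOES NOT COMMUTE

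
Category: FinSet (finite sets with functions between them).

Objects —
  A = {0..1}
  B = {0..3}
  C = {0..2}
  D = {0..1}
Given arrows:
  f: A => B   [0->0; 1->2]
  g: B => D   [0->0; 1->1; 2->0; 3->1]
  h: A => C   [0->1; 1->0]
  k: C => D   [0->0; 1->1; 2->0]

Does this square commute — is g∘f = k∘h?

Path 1 = f;g:
  0 f=>0 g=>0
  1 f=>2 g=>0
  ⟦path⟧₁ = [0->0; 1->0]
Path 2 = h;k:
  0 h=>1 k=>1
  1 h=>0 k=>0
  ⟦path⟧₂ = [0->1; 1->0]
Equal? differ; not commutative

Answer: DOES NOT COMMUTE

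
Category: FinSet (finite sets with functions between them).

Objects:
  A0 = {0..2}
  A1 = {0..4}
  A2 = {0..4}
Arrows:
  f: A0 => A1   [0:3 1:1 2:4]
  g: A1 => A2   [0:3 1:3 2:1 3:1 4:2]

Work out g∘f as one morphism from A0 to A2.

  0 f=>3 g=>1
  1 f=>1 g=>3
  2 f=>4 g=>2
composite: [0:1 1:3 2:2]

Answer: [0:1 1:3 2:2]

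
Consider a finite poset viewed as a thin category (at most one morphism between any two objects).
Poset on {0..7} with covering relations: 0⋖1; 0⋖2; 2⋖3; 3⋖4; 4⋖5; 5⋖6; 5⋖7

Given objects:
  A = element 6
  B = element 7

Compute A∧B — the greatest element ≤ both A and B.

Answer: A∧B = 5

Trace:
Lower bounds of A=6 and B=7: {0,2,3,4,5}
  0 ⊑ 5
  2 ⊑ 5
  3 ⊑ 5
  4 ⊑ 5
  5 ⊑ 5
glb = 5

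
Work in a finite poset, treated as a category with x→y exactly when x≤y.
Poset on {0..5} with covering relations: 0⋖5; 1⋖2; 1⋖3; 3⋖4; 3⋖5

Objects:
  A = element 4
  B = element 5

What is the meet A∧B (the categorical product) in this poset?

Answer: A∧B = 3

Work:
Lower bounds of A=4 and B=5: {1,3}
  1 <= 3
  3 <= 3
glb = 3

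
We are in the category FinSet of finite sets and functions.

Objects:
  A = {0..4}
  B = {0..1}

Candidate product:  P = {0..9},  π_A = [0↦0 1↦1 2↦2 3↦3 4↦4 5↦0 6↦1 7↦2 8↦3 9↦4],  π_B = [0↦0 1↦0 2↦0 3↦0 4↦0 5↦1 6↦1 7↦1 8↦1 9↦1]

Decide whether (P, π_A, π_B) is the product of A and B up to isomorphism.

|A|·|B| = 5·2 = 10;  |P| = 10
Check the pairing map k ↦ (π_A(k), π_B(k)):
  0 ↦ (0,0)
  1 ↦ (1,0)
  2 ↦ (2,0)
  3 ↦ (3,0)
  4 ↦ (4,0)
  5 ↦ (0,1)
  6 ↦ (1,1)
  7 ↦ (2,1)
  8 ↦ (3,1)
  9 ↦ (4,1)
distinct pairs in image: 10 / 10 needed
  → bijection onto A×B; projections well-typed.

Answer: VALID PRODUCT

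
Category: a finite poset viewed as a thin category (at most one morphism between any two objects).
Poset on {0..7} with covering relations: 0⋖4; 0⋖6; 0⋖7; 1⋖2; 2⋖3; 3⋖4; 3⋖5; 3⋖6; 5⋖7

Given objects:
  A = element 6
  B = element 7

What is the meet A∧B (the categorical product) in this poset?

Answer: NO MEET EXISTS

Work:
Lower bounds of A=6 and B=7: {0,1,2,3}
  maximal lower bounds 0 and 3 are incomparable: neither 0≤3 nor 3≤0
→ no greatest lower bound exists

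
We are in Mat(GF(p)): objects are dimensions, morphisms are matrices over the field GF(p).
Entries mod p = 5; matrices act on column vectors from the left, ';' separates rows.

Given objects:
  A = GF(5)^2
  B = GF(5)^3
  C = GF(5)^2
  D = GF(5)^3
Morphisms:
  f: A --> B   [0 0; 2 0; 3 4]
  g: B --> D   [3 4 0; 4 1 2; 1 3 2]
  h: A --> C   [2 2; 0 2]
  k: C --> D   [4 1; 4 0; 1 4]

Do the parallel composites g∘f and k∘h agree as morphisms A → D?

Path 1 = f;g:
  e0=(1,0) f-->(0,2,3) g-->(3,3,2)
  e1=(0,1) f-->(0,0,4) g-->(0,3,3)
  ⟦path⟧₁ = [3 0; 3 3; 2 3]
Path 2 = h;k:
  e0=(1,0) h-->(2,0) k-->(3,3,2)
  e1=(0,1) h-->(2,2) k-->(0,3,0)
  ⟦path⟧₂ = [3 0; 3 3; 2 0]
Equal? NO — does not commute

Answer: DOES NOT COMMUTE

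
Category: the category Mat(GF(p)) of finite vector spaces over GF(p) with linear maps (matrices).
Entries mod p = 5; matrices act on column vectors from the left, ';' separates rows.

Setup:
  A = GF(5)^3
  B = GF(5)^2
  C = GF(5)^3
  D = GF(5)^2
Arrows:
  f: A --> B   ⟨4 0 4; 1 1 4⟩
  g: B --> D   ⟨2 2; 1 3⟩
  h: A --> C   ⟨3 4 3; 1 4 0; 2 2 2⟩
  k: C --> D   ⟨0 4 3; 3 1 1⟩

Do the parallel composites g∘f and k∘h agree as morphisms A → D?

Answer: COMMUTES

Trace:
Along f;g (path 1):
  e0=[1,0,0] f-->[4,1] g-->[0,2]
  e1=[0,1,0] f-->[0,1] g-->[2,3]
  e2=[0,0,1] f-->[4,4] g-->[1,1]
  composite₁ = ⟨0 2 1; 2 3 1⟩
Along h;k (path 2):
  e0=[1,0,0] h-->[3,1,2] k-->[0,2]
  e1=[0,1,0] h-->[4,4,2] k-->[2,3]
  e2=[0,0,1] h-->[3,0,2] k-->[1,1]
  composite₂ = ⟨0 2 1; 2 3 1⟩
Equal? YES — commutes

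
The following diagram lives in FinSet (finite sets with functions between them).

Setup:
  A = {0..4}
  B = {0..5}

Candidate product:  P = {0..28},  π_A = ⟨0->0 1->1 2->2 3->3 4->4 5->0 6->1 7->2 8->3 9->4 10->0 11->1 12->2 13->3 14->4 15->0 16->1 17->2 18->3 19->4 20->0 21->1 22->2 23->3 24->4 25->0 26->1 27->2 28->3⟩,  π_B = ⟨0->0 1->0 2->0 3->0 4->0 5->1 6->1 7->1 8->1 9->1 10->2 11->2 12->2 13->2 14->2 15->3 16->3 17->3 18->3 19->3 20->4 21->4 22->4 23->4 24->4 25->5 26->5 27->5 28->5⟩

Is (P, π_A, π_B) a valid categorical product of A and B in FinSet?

Answer: NOT A VALID PRODUCT — |P|=29 ≠ |A|·|B|=30

Trace:
|A|·|B| = 5·6 = 30;  |P| = 29
  → cardinalities differ; no bijection possible.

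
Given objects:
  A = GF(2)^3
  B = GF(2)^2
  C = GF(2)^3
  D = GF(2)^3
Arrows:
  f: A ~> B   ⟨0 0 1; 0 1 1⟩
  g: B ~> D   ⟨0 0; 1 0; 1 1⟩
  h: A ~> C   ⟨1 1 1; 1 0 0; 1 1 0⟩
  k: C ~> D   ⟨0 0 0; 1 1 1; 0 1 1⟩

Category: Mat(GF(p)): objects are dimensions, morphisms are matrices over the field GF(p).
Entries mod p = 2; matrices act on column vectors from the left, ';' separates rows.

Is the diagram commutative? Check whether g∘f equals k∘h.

Path 1 = f;g:
  e0=(1,0,0) f~>(0,0) g~>(0,0,0)
  e1=(0,1,0) f~>(0,1) g~>(0,0,1)
  e2=(0,0,1) f~>(1,1) g~>(0,1,0)
  ⟦path⟧₁ = ⟨0 0 0; 0 0 1; 0 1 0⟩
Path 2 = h;k:
  e0=(1,0,0) h~>(1,1,1) k~>(0,1,0)
  e1=(0,1,0) h~>(1,0,1) k~>(0,0,1)
  e2=(0,0,1) h~>(1,0,0) k~>(0,1,0)
  ⟦path⟧₂ = ⟨0 0 0; 1 0 1; 0 1 0⟩
Equal? NO — does not commute

Answer: DOES NOT COMMUTE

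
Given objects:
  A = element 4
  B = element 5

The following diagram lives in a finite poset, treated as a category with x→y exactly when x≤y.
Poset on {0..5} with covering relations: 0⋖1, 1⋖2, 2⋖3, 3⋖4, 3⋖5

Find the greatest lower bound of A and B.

Answer: A∧B = 3

Trace:
Common predecessors of 4,5: {0,1,2,3}
  0 <= 3
  1 <= 3
  2 <= 3
  3 <= 3
glb = 3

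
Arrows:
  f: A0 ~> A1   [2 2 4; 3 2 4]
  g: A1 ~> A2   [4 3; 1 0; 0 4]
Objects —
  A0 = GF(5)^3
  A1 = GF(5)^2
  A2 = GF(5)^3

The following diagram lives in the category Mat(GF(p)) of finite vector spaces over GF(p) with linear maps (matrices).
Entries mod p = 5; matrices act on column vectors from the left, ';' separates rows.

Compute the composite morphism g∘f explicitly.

  e0=(1,0,0) f~>(2,3) g~>(2,2,2)
  e1=(0,1,0) f~>(2,2) g~>(4,2,3)
  e2=(0,0,1) f~>(4,4) g~>(3,4,1)
composite: [2 4 3; 2 2 4; 2 3 1]

Answer: [2 4 3; 2 2 4; 2 3 1]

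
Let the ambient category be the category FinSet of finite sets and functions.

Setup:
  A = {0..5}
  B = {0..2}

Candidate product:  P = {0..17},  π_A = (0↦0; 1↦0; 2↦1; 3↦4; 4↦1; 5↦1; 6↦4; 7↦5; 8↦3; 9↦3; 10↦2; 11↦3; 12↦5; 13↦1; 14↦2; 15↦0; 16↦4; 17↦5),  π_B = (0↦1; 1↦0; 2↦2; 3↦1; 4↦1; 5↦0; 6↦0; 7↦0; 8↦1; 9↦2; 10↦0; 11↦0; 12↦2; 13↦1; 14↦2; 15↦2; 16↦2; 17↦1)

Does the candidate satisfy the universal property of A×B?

Answer: NOT A VALID PRODUCT — duplicate pair at indices 13,4

Derivation:
|A|·|B| = 6·3 = 18;  |P| = 18
Check the pairing map k ↦ (π_A(k), π_B(k)):
  0 ↦ (0,1)
  1 ↦ (0,0)
  2 ↦ (1,2)
  3 ↦ (4,1)
  4 ↦ (1,1)
  5 ↦ (1,0)
  6 ↦ (4,0)
  7 ↦ (5,0)
  8 ↦ (3,1)
  9 ↦ (3,2)
  10 ↦ (2,0)
  11 ↦ (3,0)
  12 ↦ (5,2)
  13 ↦ (1,1)  ✗ repeats pair of k=4
  14 ↦ (2,2)
  15 ↦ (0,2)
  16 ↦ (4,2)
  17 ↦ (5,1)
distinct pairs in image: 17 / 18 needed
  → (1,1) hit at k=4 and k=13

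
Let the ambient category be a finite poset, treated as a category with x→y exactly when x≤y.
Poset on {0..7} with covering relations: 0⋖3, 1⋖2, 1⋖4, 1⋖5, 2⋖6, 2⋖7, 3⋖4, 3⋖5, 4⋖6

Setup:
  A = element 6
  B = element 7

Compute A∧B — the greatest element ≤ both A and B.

Answer: A∧B = 2

Derivation:
{x : x≤A ∧ x≤B} = {1,2}  (A=6, B=7)
  1 ≤ 2
  2 ≤ 2
glb = 2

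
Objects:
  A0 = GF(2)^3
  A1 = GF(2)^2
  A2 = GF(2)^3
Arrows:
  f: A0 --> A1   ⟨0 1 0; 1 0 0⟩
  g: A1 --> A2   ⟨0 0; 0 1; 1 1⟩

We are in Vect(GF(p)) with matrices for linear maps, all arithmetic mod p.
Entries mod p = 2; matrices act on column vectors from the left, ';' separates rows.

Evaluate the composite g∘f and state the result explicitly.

  e0=⟨1,0,0⟩ f-->⟨0,1⟩ g-->⟨0,1,1⟩
  e1=⟨0,1,0⟩ f-->⟨1,0⟩ g-->⟨0,0,1⟩
  e2=⟨0,0,1⟩ f-->⟨0,0⟩ g-->⟨0,0,0⟩
⟦path⟧: ⟨0 0 0; 1 0 0; 1 1 0⟩

Answer: ⟨0 0 0; 1 0 0; 1 1 0⟩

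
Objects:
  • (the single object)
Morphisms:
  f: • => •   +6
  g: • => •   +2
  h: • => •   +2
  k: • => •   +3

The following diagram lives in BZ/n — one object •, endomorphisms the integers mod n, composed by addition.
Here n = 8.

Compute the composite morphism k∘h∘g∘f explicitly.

  0 +6≡6 +2≡0 +2≡2 +3≡5  (mod 8)
result: +5

Answer: +5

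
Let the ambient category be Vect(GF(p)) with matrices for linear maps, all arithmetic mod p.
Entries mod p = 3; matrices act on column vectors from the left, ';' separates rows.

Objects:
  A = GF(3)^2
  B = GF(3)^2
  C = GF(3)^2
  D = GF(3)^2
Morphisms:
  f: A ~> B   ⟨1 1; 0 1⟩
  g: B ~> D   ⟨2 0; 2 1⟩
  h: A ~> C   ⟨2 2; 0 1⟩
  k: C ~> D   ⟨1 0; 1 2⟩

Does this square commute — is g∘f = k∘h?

1) trace f;g:
  e0=(1,0) f~>(1,0) g~>(2,2)
  e1=(0,1) f~>(1,1) g~>(2,0)
  result₁ = ⟨2 2; 2 0⟩
2) trace h;k:
  e0=(1,0) h~>(2,0) k~>(2,2)
  e1=(0,1) h~>(2,1) k~>(2,1)
  result₂ = ⟨2 2; 2 1⟩
Equal? distinct morphisms ✗

Answer: DOES NOT COMMUTE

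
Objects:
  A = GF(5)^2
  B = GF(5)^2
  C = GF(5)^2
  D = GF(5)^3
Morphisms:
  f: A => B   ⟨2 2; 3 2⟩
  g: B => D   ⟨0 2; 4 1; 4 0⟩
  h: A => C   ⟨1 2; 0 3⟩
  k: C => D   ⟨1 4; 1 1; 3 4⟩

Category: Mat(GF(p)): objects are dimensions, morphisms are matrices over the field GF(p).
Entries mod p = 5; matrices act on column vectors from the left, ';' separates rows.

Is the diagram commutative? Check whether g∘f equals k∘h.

Path 1 = f;g:
  e0=⟨1,0⟩ f=>⟨2,3⟩ g=>⟨1,1,3⟩
  e1=⟨0,1⟩ f=>⟨2,2⟩ g=>⟨4,0,3⟩
  result₁ = ⟨1 4; 1 0; 3 3⟩
Path 2 = h;k:
  e0=⟨1,0⟩ h=>⟨1,0⟩ k=>⟨1,1,3⟩
  e1=⟨0,1⟩ h=>⟨2,3⟩ k=>⟨4,0,3⟩
  result₂ = ⟨1 4; 1 0; 3 3⟩
Equal? YES — commutes

Answer: COMMUTES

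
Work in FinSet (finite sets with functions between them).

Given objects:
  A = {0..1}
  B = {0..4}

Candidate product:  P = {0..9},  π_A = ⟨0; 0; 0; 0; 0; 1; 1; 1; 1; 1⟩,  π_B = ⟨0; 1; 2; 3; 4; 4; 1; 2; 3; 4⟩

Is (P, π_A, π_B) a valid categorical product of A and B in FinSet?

Answer: NOT A VALID PRODUCT — duplicate pair at indices 9,5

Trace:
|A|·|B| = 2·5 = 10;  |P| = 10
Check the pairing map k ↦ (π_A(k), π_B(k)):
  0 -> (0,0)
  1 -> (0,1)
  2 -> (0,2)
  3 -> (0,3)
  4 -> (0,4)
  5 -> (1,4)
  6 -> (1,1)
  7 -> (1,2)
  8 -> (1,3)
  9 -> (1,4)  ✗ repeats pair of k=5
distinct pairs in image: 9 / 10 needed
  → (1,4) hit at k=5 and k=9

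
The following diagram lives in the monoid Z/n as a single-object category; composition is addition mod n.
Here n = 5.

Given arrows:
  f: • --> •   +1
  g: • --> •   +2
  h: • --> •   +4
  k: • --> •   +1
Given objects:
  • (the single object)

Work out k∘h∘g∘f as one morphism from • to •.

  0 +1≡1 +2≡3 +4≡2 +1≡3  (mod 5)
composite: +3

Answer: +3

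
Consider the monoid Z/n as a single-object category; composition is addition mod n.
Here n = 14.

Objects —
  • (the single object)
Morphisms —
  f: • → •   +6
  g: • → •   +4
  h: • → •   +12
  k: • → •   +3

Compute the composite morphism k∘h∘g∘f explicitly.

Answer: +11

Trace:
  0 +6≡6 +4≡10 +12≡8 +3≡11  (mod 14)
result: +11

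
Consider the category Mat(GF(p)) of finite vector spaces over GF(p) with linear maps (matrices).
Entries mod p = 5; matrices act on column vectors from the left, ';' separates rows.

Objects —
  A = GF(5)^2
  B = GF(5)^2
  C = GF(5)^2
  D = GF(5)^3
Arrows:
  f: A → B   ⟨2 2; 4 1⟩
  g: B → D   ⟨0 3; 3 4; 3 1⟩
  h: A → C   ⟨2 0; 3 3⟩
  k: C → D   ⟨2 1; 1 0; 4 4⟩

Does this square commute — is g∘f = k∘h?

Answer: COMMUTES

Work:
Along f;g (path 1):
  e0=[1,0] f→[2,4] g→[2,2,0]
  e1=[0,1] f→[2,1] g→[3,0,2]
  ⟦path⟧₁ = ⟨2 3; 2 0; 0 2⟩
Along h;k (path 2):
  e0=[1,0] h→[2,3] k→[2,2,0]
  e1=[0,1] h→[0,3] k→[3,0,2]
  ⟦path⟧₂ = ⟨2 3; 2 0; 0 2⟩
Equal? same morphism ✓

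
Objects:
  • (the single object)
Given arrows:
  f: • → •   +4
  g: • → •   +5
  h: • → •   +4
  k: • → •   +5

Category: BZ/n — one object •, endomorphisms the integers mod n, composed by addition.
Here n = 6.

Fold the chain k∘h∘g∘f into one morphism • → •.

Answer: +0

Trace:
  0 +4≡4 +5≡3 +4≡1 +5≡0  (mod 6)
composite: +0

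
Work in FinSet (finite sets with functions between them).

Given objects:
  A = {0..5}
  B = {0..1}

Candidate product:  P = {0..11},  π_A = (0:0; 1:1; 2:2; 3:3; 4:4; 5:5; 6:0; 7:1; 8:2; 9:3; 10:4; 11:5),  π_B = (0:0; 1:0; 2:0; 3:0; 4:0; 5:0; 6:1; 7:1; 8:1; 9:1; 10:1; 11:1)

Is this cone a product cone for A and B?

Answer: VALID PRODUCT

Trace:
|A|·|B| = 6·2 = 12;  |P| = 12
Check the pairing map k ↦ (π_A(k), π_B(k)):
  0 : (0,0)
  1 : (1,0)
  2 : (2,0)
  3 : (3,0)
  4 : (4,0)
  5 : (5,0)
  6 : (0,1)
  7 : (1,1)
  8 : (2,1)
  9 : (3,1)
  10 : (4,1)
  11 : (5,1)
distinct pairs in image: 12 / 12 needed
  → bijection onto A×B; projections well-typed.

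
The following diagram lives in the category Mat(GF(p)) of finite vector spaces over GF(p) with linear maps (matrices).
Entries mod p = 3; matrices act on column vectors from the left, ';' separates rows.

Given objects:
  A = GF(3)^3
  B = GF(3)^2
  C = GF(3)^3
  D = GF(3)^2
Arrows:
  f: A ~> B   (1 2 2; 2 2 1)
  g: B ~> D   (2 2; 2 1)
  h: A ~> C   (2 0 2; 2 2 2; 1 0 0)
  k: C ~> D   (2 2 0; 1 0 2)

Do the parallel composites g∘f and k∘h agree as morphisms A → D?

Along f;g (path 1):
  e0=[1,0,0] f~>[1,2] g~>[0,1]
  e1=[0,1,0] f~>[2,2] g~>[2,0]
  e2=[0,0,1] f~>[2,1] g~>[0,2]
  ⟦path⟧₁ = (0 2 0; 1 0 2)
Along h;k (path 2):
  e0=[1,0,0] h~>[2,2,1] k~>[2,1]
  e1=[0,1,0] h~>[0,2,0] k~>[1,0]
  e2=[0,0,1] h~>[2,2,0] k~>[2,2]
  ⟦path⟧₂ = (2 1 2; 1 0 2)
Equal? differ; not commutative

Answer: DOES NOT COMMUTE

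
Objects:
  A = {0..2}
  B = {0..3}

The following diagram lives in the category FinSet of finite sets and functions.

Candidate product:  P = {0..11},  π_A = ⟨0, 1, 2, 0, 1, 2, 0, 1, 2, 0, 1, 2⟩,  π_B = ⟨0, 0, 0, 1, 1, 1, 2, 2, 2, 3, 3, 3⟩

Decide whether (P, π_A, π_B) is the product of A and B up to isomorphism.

Answer: VALID PRODUCT

Work:
|A|·|B| = 3·4 = 12;  |P| = 12
Check the pairing map k ↦ (π_A(k), π_B(k)):
  0 : (0,0)
  1 : (1,0)
  2 : (2,0)
  3 : (0,1)
  4 : (1,1)
  5 : (2,1)
  6 : (0,2)
  7 : (1,2)
  8 : (2,2)
  9 : (0,3)
  10 : (1,3)
  11 : (2,3)
distinct pairs in image: 12 / 12 needed
  → bijection onto A×B; projections well-typed.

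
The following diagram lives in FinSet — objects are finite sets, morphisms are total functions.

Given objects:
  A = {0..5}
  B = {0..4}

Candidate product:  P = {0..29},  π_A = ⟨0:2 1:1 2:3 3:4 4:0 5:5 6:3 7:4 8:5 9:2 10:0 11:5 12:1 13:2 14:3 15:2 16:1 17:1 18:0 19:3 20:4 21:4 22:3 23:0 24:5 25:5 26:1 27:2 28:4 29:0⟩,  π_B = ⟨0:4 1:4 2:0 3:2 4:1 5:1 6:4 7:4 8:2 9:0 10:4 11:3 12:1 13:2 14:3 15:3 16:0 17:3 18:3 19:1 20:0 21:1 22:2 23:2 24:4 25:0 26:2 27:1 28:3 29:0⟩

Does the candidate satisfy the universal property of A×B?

Answer: VALID PRODUCT

Derivation:
|A|·|B| = 6·5 = 30;  |P| = 30
Check the pairing map k ↦ (π_A(k), π_B(k)):
  0 : (2,4)
  1 : (1,4)
  2 : (3,0)
  3 : (4,2)
  4 : (0,1)
  5 : (5,1)
  6 : (3,4)
  7 : (4,4)
  8 : (5,2)
  9 : (2,0)
  10 : (0,4)
  11 : (5,3)
  12 : (1,1)
  13 : (2,2)
  14 : (3,3)
  15 : (2,3)
  16 : (1,0)
  17 : (1,3)
  18 : (0,3)
  19 : (3,1)
  20 : (4,0)
  21 : (4,1)
  22 : (3,2)
  23 : (0,2)
  24 : (5,4)
  25 : (5,0)
  26 : (1,2)
  27 : (2,1)
  28 : (4,3)
  29 : (0,0)
distinct pairs in image: 30 / 30 needed
  → bijection onto A×B; projections well-typed.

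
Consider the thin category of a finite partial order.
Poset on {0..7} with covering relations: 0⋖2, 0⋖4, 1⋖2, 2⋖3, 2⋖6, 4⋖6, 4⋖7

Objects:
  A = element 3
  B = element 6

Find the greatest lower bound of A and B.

Answer: A∧B = 2

Derivation:
Common predecessors of 3,6: {0,1,2}
  0 ≤ 2
  1 ≤ 2
  2 ≤ 2
glb = 2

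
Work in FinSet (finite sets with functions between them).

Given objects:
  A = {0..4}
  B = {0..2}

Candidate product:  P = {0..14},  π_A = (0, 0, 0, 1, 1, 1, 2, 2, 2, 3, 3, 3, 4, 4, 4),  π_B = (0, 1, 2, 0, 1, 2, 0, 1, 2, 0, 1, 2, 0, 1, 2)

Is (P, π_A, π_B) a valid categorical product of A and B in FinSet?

|A|·|B| = 5·3 = 15;  |P| = 15
Check the pairing map k ↦ (π_A(k), π_B(k)):
  0 ↦ (0,0)
  1 ↦ (0,1)
  2 ↦ (0,2)
  3 ↦ (1,0)
  4 ↦ (1,1)
  5 ↦ (1,2)
  6 ↦ (2,0)
  7 ↦ (2,1)
  8 ↦ (2,2)
  9 ↦ (3,0)
  10 ↦ (3,1)
  11 ↦ (3,2)
  12 ↦ (4,0)
  13 ↦ (4,1)
  14 ↦ (4,2)
distinct pairs in image: 15 / 15 needed
  → bijection onto A×B; projections well-typed.

Answer: VALID PRODUCT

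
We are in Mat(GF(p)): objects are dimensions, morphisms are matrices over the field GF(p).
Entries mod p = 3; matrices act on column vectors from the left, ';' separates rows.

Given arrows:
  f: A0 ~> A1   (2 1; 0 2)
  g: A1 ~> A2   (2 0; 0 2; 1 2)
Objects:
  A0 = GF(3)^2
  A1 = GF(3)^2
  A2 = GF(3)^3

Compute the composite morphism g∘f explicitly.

Answer: (1 2; 0 1; 2 2)

Trace:
  e0=⟨1,0⟩ f~>⟨2,0⟩ g~>⟨1,0,2⟩
  e1=⟨0,1⟩ f~>⟨1,2⟩ g~>⟨2,1,2⟩
result: (1 2; 0 1; 2 2)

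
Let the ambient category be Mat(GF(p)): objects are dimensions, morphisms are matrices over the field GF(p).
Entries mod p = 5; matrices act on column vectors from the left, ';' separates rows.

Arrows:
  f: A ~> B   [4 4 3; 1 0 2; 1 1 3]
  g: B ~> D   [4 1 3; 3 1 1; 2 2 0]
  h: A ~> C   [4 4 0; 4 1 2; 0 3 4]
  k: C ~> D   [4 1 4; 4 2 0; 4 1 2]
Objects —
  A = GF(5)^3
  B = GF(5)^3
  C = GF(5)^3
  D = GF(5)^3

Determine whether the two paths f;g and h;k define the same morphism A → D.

Path 1 = f;g:
  e0=[1,0,0] f~>[4,1,1] g~>[0,4,0]
  e1=[0,1,0] f~>[4,0,1] g~>[4,3,3]
  e2=[0,0,1] f~>[3,2,3] g~>[3,4,0]
  ⟦path⟧₁ = [0 4 3; 4 3 4; 0 3 0]
Path 2 = h;k:
  e0=[1,0,0] h~>[4,4,0] k~>[0,4,0]
  e1=[0,1,0] h~>[4,1,3] k~>[4,3,3]
  e2=[0,0,1] h~>[0,2,4] k~>[3,4,0]
  ⟦path⟧₂ = [0 4 3; 4 3 4; 0 3 0]
Equal? same morphism ✓

Answer: COMMUTES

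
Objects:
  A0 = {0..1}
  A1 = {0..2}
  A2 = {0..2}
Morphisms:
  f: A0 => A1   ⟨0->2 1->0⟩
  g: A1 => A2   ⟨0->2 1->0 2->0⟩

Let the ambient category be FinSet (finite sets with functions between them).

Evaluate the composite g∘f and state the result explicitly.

Answer: ⟨0->0 1->2⟩

Trace:
  0 f=>2 g=>0
  1 f=>0 g=>2
result: ⟨0->0 1->2⟩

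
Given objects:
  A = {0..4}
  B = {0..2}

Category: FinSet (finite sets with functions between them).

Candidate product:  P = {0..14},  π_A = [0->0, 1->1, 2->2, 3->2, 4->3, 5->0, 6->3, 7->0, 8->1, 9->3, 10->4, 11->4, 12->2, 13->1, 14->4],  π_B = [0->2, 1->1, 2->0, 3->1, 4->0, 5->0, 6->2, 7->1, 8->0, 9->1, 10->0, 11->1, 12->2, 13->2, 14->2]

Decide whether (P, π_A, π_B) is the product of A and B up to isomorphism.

|A|·|B| = 5·3 = 15;  |P| = 15
Check the pairing map k ↦ (π_A(k), π_B(k)):
  0 -> (0,2)
  1 -> (1,1)
  2 -> (2,0)
  3 -> (2,1)
  4 -> (3,0)
  5 -> (0,0)
  6 -> (3,2)
  7 -> (0,1)
  8 -> (1,0)
  9 -> (3,1)
  10 -> (4,0)
  11 -> (4,1)
  12 -> (2,2)
  13 -> (1,2)
  14 -> (4,2)
distinct pairs in image: 15 / 15 needed
  → bijection onto A×B; projections well-typed.

Answer: VALID PRODUCT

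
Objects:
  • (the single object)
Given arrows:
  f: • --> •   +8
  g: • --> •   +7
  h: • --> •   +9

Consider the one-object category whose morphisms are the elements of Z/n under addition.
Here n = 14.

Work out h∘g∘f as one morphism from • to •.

  0 +8≡8 +7≡1 +9≡10  (mod 14)
result: +10

Answer: +10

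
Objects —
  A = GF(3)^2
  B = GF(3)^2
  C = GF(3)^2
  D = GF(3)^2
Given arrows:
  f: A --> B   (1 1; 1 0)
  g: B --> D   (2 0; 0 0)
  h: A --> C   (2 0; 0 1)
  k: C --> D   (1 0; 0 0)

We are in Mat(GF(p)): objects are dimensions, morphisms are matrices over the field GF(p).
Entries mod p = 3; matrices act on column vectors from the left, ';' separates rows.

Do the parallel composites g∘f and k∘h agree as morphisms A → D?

Along f;g (path 1):
  e0=⟨1,0⟩ f-->⟨1,1⟩ g-->⟨2,0⟩
  e1=⟨0,1⟩ f-->⟨1,0⟩ g-->⟨2,0⟩
  ⟦path⟧₁ = (2 2; 0 0)
Along h;k (path 2):
  e0=⟨1,0⟩ h-->⟨2,0⟩ k-->⟨2,0⟩
  e1=⟨0,1⟩ h-->⟨0,1⟩ k-->⟨0,0⟩
  ⟦path⟧₂ = (2 0; 0 0)
Equal? distinct morphisms ✗

Answer: DOES NOT COMMUTE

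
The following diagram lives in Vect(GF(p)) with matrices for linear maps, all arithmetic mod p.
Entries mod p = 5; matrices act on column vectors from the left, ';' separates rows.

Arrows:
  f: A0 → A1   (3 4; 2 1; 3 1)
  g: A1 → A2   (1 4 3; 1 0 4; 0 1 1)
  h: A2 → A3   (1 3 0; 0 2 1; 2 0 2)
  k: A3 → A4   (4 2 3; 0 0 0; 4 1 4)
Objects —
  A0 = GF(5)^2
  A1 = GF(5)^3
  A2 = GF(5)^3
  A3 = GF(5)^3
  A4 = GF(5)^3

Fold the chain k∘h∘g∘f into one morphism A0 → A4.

Answer: (0 4; 0 0; 0 2)

Work:
  e0=[1,0] f→[3,2,3] g→[0,0,0] h→[0,0,0] k→[0,0,0]
  e1=[0,1] f→[4,1,1] g→[1,3,2] h→[0,3,1] k→[4,0,2]
composite: (0 4; 0 0; 0 2)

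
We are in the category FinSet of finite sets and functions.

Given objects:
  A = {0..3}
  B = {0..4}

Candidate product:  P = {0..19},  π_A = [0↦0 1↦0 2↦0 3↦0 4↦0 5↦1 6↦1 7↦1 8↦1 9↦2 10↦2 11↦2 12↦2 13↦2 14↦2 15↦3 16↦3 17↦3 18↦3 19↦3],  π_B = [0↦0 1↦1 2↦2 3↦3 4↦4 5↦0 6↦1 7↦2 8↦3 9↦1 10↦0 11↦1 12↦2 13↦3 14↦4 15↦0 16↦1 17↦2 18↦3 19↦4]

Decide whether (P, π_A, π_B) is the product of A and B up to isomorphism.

Answer: NOT A VALID PRODUCT — duplicate pair at indices 11,9

Work:
|A|·|B| = 4·5 = 20;  |P| = 20
Check the pairing map k ↦ (π_A(k), π_B(k)):
  0 ↦ (0,0)
  1 ↦ (0,1)
  2 ↦ (0,2)
  3 ↦ (0,3)
  4 ↦ (0,4)
  5 ↦ (1,0)
  6 ↦ (1,1)
  7 ↦ (1,2)
  8 ↦ (1,3)
  9 ↦ (2,1)
  10 ↦ (2,0)
  11 ↦ (2,1)  ✗ repeats pair of k=9
  12 ↦ (2,2)
  13 ↦ (2,3)
  14 ↦ (2,4)
  15 ↦ (3,0)
  16 ↦ (3,1)
  17 ↦ (3,2)
  18 ↦ (3,3)
  19 ↦ (3,4)
distinct pairs in image: 19 / 20 needed
  → (2,1) hit at k=9 and k=11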